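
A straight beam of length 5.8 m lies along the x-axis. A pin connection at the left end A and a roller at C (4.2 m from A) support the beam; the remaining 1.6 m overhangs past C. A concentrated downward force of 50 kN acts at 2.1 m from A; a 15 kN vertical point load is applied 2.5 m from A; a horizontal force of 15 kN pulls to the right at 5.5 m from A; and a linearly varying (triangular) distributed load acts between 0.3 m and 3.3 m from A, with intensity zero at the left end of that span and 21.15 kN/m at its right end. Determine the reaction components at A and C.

A_x = -15.00 kN, A_y = 45.42 kN, C_y = 51.30 kN

Resultant of the triangular load: ½ × 21.15 × 3 = 31.725 kN, acting at 2.3 m from A (one-third of the span from the peak).
ΣM about A: C_y·4.2 − 50·2.1 − 15·2.5 − (½·21.15·3)·2.3 = 0 → C_y = 215.4675/4.2 = 51.3018 ≈ 51.30 kN.
ΣF_y = 0: A_y + 51.3018 − 50 − 15 − ½·21.15·3 = 0 → A_y = 45.42 kN.
ΣF_x = 0: A_x + 15 = 0 → A_x = -15.00 kN.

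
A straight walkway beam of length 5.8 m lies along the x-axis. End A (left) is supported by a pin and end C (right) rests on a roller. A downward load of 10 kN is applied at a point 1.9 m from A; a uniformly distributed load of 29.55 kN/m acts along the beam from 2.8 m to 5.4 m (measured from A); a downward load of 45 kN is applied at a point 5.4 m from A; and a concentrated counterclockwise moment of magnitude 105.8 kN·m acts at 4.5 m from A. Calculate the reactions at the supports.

Resultant of the distributed load: 29.55 × 2.6 = 76.83 kN at 4.1 m from A.
Taking moments about A: C_y·5.8 − 10·1.9 − (29.55·2.6)·4.1 − 45·5.4 + 105.8 = 0 → C_y = 471.203/5.8 = 81.2419 ≈ 81.24 kN.
ΣF_y = 0: A_y + 81.2419 − 10 − 29.55·2.6 − 45 = 0 → A_y = 50.59 kN.
ΣF_x = 0: no horizontal applied forces, so A_x = 0.

A_x = 0, A_y = 50.59 kN, C_y = 81.24 kN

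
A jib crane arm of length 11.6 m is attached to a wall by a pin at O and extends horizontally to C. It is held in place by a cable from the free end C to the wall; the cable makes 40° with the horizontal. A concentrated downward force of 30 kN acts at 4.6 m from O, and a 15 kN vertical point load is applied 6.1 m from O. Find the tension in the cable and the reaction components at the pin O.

ΣM about O: T·sin40°·11.6 − 30·4.6 − 15·6.1 = 0 → T = 229.5/(11.6·0.642788) = 30.7792 ≈ 30.78 kN.
ΣF_x = 0: O_x − T·cos40° = 0 → O_x = 30.7792 × 0.766044 = 23.58 kN.
ΣF_y = 0: O_y + T·sin40° − 30 − 15 = 0 → O_y = 45 − 30.7792 × 0.642788 = 25.22 kN.

T = 30.78 kN, O_x = 23.58 kN, O_y = 25.22 kN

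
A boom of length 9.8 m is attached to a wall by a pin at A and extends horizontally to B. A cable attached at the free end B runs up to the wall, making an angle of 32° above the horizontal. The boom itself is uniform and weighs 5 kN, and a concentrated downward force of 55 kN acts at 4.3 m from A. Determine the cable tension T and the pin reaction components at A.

T = 50.26 kN, A_x = 42.62 kN, A_y = 33.37 kN

ΣM about A: T·sin32°·9.8 − 5·4.9 − 55·4.3 = 0 → T = 261/(9.8·0.529919) = 50.258 ≈ 50.26 kN.
ΣF_x = 0: A_x − T·cos32° = 0 → A_x = 50.258 × 0.848048 = 42.62 kN.
ΣF_y = 0: A_y + T·sin32° − 5 − 55 = 0 → A_y = 60 − 50.258 × 0.529919 = 33.37 kN.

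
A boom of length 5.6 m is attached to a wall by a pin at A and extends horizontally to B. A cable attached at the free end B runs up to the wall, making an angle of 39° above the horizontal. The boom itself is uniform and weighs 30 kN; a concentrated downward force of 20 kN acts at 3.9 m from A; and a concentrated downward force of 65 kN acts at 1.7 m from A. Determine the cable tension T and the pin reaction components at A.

ΣM about A: T·sin39°·5.6 − 30·2.8 − 20·3.9 − 65·1.7 = 0 → T = 272.5/(5.6·0.62932) = 77.3227 ≈ 77.32 kN.
ΣF_x = 0: A_x − T·cos39° = 0 → A_x = 77.3227 × 0.777146 = 60.09 kN.
ΣF_y = 0: A_y + T·sin39° − 30 − 20 − 65 = 0 → A_y = 115 − 77.3227 × 0.62932 = 66.34 kN.

T = 77.32 kN, A_x = 60.09 kN, A_y = 66.34 kN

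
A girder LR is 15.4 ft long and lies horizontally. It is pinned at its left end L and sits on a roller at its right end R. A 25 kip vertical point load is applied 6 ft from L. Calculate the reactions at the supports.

L_x = 0, L_y = 15.26 kip, R_y = 9.740 kip

Taking moments about L: R_y·15.4 − 25·6 = 0 → R_y = 150/15.4 = 9.74026 ≈ 9.740 kip.
ΣF_y = 0: L_y + 9.74026 − 25 = 0 → L_y = 15.26 kip.
ΣF_x = 0: no horizontal applied forces, so L_x = 0.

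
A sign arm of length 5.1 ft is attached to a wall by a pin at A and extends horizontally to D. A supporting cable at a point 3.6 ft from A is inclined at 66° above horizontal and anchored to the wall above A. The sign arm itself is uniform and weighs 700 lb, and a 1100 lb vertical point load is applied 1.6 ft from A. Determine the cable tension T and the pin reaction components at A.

T = 1078 lb, A_x = 438.4 lb, A_y = 815.3 lb

ΣM about A: T·sin66°·3.6 − 700·2.55 − 1100·1.6 = 0 → T = 3545/(3.6·0.913545) = 1077.91 ≈ 1078 lb.
ΣF_x = 0: A_x − T·cos66° = 0 → A_x = 1077.91 × 0.406737 = 438.4 lb.
ΣF_y = 0: A_y + T·sin66° − 700 − 1100 = 0 → A_y = 1800 − 1077.91 × 0.913545 = 815.3 lb.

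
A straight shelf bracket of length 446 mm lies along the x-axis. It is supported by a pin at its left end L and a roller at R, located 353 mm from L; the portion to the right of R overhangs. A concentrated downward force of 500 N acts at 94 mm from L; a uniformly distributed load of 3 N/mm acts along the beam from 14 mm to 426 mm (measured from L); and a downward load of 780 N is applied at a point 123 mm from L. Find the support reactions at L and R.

Resultant of the distributed load: 3 × 412 = 1236 N at 220 mm from L.
Moments about L: R_y·353 − 500·94 − (3·412)·220 − 780·123 = 0 → R_y = 414860/353 = 1175.24 ≈ 1175 N.
ΣF_y = 0: L_y + 1175.24 − 500 − 3·412 − 780 = 0 → L_y = 1341 N.
ΣF_x = 0: no horizontal applied forces, so L_x = 0.

L_x = 0, L_y = 1341 N, R_y = 1175 N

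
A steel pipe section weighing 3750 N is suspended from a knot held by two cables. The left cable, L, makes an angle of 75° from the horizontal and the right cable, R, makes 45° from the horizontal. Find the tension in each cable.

ΣF_x = 0: −T_L·cos75° + T_R·cos45° = 0 → T_R = 0.366025·T_L.
ΣF_y = 0: T_L·sin75° + T_R·sin45° = 3750.
Substitute: T_L·(0.965926 + 0.366025·0.707107) = 3750 → T_L = 3061.86 ≈ 3062 N.
Then T_R = 0.366025 × 3061.86 = 1121 N.

T_L = 3062 N, T_R = 1121 N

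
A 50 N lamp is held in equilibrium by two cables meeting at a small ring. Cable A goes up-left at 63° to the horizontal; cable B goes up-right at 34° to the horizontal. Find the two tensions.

ΣF_x = 0: −T_A·cos63° + T_B·cos34° = 0 → T_B = 0.547611·T_A.
ΣF_y = 0: T_A·sin63° + T_B·sin34° = 50.
Substitute: T_A·(0.891007 + 0.547611·0.559193) = 50 → T_A = 41.7632 ≈ 41.76 N.
Then T_B = 0.547611 × 41.7632 = 22.87 N.

T_A = 41.76 N, T_B = 22.87 N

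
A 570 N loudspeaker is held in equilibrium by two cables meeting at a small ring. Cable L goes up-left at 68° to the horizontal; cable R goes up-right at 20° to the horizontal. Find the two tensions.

ΣF_x = 0: −T_L·cos68° + T_R·cos20° = 0 → T_R = 0.398648·T_L.
ΣF_y = 0: T_L·sin68° + T_R·sin20° = 570.
Substitute: T_L·(0.927184 + 0.398648·0.34202) = 570 → T_L = 535.951 ≈ 536.0 N.
Then T_R = 0.398648 × 535.951 = 213.7 N.

T_L = 536.0 N, T_R = 213.7 N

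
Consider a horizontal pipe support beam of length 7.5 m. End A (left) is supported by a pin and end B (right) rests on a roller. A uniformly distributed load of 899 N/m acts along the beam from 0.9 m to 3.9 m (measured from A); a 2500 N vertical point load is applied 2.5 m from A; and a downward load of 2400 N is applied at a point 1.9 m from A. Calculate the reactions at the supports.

Resultant of the distributed load: 899 × 3 = 2697 N at 2.4 m from A.
Moments about A: B_y·7.5 − (899·3)·2.4 − 2500·2.5 − 2400·1.9 = 0 → B_y = 17282.8/7.5 = 2304.37 ≈ 2304 N.
ΣF_y = 0: A_y + 2304.37 − 899·3 − 2500 − 2400 = 0 → A_y = 5293 N.
ΣF_x = 0: no horizontal applied forces, so A_x = 0.

A_x = 0, A_y = 5293 N, B_y = 2304 N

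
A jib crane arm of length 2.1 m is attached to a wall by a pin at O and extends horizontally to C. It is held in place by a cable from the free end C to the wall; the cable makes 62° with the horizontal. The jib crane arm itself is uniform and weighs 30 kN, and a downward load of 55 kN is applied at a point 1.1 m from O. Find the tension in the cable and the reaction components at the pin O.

ΣM about O: T·sin62°·2.1 − 30·1.05 − 55·1.1 = 0 → T = 92/(2.1·0.882948) = 49.6173 ≈ 49.62 kN.
ΣF_x = 0: O_x − T·cos62° = 0 → O_x = 49.6173 × 0.469472 = 23.29 kN.
ΣF_y = 0: O_y + T·sin62° − 30 − 55 = 0 → O_y = 85 − 49.6173 × 0.882948 = 41.19 kN.

T = 49.62 kN, O_x = 23.29 kN, O_y = 41.19 kN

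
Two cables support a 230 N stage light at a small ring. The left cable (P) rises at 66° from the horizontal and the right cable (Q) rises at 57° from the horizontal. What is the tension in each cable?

ΣF_x = 0: −T_P·cos66° + T_Q·cos57° = 0 → T_Q = 0.7468·T_P.
ΣF_y = 0: T_P·sin66° + T_Q·sin57° = 230.
Substitute: T_P·(0.913545 + 0.7468·0.838671) = 230 → T_P = 149.364 ≈ 149.4 N.
Then T_Q = 0.7468 × 149.364 = 111.5 N.

T_P = 149.4 N, T_Q = 111.5 N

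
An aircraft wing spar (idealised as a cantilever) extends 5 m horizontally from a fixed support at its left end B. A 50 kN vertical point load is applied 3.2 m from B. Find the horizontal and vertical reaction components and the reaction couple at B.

B_x = 0, B_y = 50.00 kN, M_B = 160.0 kN·m

ΣF_x = 0: B_x = 0.
ΣF_y = 0: B_y − 50 = 0 → B_y = 50.00 kN.
ΣM about B: M_B − 50·3.2 = 0 → M_B = 160.0 kN·m.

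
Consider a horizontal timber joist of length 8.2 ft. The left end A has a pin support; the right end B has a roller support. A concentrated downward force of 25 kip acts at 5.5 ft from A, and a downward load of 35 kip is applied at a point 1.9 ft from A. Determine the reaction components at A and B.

Moments about A: B_y·8.2 − 25·5.5 − 35·1.9 = 0 → B_y = 204/8.2 = 24.878 ≈ 24.88 kip.
ΣF_y = 0: A_y + 24.878 − 25 − 35 = 0 → A_y = 35.12 kip.
ΣF_x = 0: no horizontal applied forces, so A_x = 0.

A_x = 0, A_y = 35.12 kip, B_y = 24.88 kip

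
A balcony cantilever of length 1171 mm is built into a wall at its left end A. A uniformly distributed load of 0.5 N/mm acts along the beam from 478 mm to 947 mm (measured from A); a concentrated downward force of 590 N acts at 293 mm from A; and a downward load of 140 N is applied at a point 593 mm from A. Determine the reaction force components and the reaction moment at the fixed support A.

A_x = 0, A_y = 964.5 N, M_A = 423000 N·mm

Resultant of the distributed load: 0.5 × 469 = 234.5 N at 712.5 mm from A.
ΣF_x = 0: A_x = 0.
ΣF_y = 0: A_y − 0.5·469 − 590 − 140 = 0 → A_y = 964.5 N.
ΣM about A: M_A − (0.5·469)·712.5 − 590·293 − 140·593 = 0 → M_A = 423000 N·mm.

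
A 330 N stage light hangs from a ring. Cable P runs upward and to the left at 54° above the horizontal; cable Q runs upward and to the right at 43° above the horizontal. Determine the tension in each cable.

ΣF_x = 0: −T_P·cos54° + T_Q·cos43° = 0 → T_Q = 0.803695·T_P.
ΣF_y = 0: T_P·sin54° + T_Q·sin43° = 330.
Substitute: T_P·(0.809017 + 0.803695·0.681998) = 330 → T_P = 243.159 ≈ 243.2 N.
Then T_Q = 0.803695 × 243.159 = 195.4 N.

T_P = 243.2 N, T_Q = 195.4 N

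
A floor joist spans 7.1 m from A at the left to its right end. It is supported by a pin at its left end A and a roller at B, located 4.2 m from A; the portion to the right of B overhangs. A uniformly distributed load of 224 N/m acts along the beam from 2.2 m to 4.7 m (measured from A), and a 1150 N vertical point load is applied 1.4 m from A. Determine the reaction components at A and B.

Resultant of the distributed load: 224 × 2.5 = 560 N at 3.45 m from A.
ΣM about A: B_y·4.2 − (224·2.5)·3.45 − 1150·1.4 = 0 → B_y = 3542/4.2 = 843.333 ≈ 843.3 N.
ΣF_y = 0: A_y + 843.333 − 224·2.5 − 1150 = 0 → A_y = 866.7 N.
ΣF_x = 0: no horizontal applied forces, so A_x = 0.

A_x = 0, A_y = 866.7 N, B_y = 843.3 N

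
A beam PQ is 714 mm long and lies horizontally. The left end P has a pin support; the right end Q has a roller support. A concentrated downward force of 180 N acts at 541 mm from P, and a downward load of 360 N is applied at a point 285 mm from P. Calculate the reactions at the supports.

P_x = 0, P_y = 259.9 N, Q_y = 280.1 N

Taking moments about P: Q_y·714 − 180·541 − 360·285 = 0 → Q_y = 199980/714 = 280.084 ≈ 280.1 N.
ΣF_y = 0: P_y + 280.084 − 180 − 360 = 0 → P_y = 259.9 N.
ΣF_x = 0: no horizontal applied forces, so P_x = 0.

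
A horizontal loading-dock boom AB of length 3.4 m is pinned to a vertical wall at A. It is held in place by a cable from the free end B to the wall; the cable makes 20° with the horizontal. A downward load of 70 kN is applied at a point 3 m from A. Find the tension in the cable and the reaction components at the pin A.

ΣM about A: T·sin20°·3.4 − 70·3 = 0 → T = 210/(3.4·0.34202) = 180.588 ≈ 180.6 kN.
ΣF_x = 0: A_x − T·cos20° = 0 → A_x = 180.588 × 0.939693 = 169.7 kN.
ΣF_y = 0: A_y + T·sin20° − 70 = 0 → A_y = 70 − 180.588 × 0.34202 = 8.235 kN.

T = 180.6 kN, A_x = 169.7 kN, A_y = 8.235 kN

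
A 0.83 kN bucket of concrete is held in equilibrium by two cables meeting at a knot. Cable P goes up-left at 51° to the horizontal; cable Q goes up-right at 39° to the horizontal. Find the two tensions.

T_P = 0.6450 kN, T_Q = 0.5223 kN

ΣF_x = 0: −T_P·cos51° + T_Q·cos39° = 0 → T_Q = 0.809784·T_P.
ΣF_y = 0: T_P·sin51° + T_Q·sin39° = 0.83.
Substitute: T_P·(0.777146 + 0.809784·0.62932) = 0.83 → T_P = 0.645031 ≈ 0.6450 kN.
Then T_Q = 0.809784 × 0.645031 = 0.5223 kN.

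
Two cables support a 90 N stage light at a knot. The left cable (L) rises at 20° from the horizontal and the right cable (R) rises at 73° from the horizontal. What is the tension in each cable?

T_L = 26.35 N, T_R = 84.69 N

ΣF_x = 0: −T_L·cos20° + T_R·cos73° = 0 → T_R = 3.21403·T_L.
ΣF_y = 0: T_L·sin20° + T_R·sin73° = 90.
Substitute: T_L·(0.34202 + 3.21403·0.956305) = 90 → T_L = 26.3496 ≈ 26.35 N.
Then T_R = 3.21403 × 26.3496 = 84.69 N.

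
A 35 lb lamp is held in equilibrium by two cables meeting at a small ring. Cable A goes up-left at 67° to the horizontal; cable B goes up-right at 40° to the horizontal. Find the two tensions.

T_A = 28.04 lb, T_B = 14.30 lb

ΣF_x = 0: −T_A·cos67° + T_B·cos40° = 0 → T_B = 0.510063·T_A.
ΣF_y = 0: T_A·sin67° + T_B·sin40° = 35.
Substitute: T_A·(0.920505 + 0.510063·0.642788) = 35 → T_A = 28.0366 ≈ 28.04 lb.
Then T_B = 0.510063 × 28.0366 = 14.30 lb.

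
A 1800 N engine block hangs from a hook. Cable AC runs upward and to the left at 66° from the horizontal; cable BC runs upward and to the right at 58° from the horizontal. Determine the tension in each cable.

T_AC = 1151 N, T_BC = 883.1 N

ΣF_x = 0: −T_AC·cos66° + T_BC·cos58° = 0 → T_BC = 0.767545·T_AC.
ΣF_y = 0: T_AC·sin66° + T_BC·sin58° = 1800.
Substitute: T_AC·(0.913545 + 0.767545·0.848048) = 1800 → T_AC = 1150.56 ≈ 1151 N.
Then T_BC = 0.767545 × 1150.56 = 883.1 N.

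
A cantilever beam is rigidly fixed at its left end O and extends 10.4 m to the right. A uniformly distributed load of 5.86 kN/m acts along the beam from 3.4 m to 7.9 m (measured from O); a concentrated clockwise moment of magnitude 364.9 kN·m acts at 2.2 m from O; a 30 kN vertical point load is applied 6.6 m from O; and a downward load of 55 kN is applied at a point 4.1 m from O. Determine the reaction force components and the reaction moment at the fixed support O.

Resultant of the distributed load: 5.86 × 4.5 = 26.37 kN at 5.65 m from O.
ΣF_x = 0: O_x = 0.
ΣF_y = 0: O_y − 5.86·4.5 − 30 − 55 = 0 → O_y = 111.4 kN.
ΣM about O: M_O − (5.86·4.5)·5.65 − 364.9 − 30·6.6 − 55·4.1 = 0 → M_O = 937.4 kN·m.

O_x = 0, O_y = 111.4 kN, M_O = 937.4 kN·m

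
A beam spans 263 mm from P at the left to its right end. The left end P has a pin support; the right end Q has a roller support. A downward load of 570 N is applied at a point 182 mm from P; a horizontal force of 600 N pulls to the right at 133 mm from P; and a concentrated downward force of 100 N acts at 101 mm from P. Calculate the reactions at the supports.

Taking moments about P: Q_y·263 − 570·182 − 100·101 = 0 → Q_y = 113840/263 = 432.852 ≈ 432.9 N.
ΣF_y = 0: P_y + 432.852 − 570 − 100 = 0 → P_y = 237.1 N.
ΣF_x = 0: P_x + 600 = 0 → P_x = -600.0 N.

P_x = -600.0 N, P_y = 237.1 N, Q_y = 432.9 N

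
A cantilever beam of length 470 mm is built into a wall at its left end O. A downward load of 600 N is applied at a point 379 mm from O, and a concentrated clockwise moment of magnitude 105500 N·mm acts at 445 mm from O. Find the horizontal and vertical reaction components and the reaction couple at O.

O_x = 0, O_y = 600.0 N, M_O = 332900 N·mm

ΣF_x = 0: O_x = 0.
ΣF_y = 0: O_y − 600 = 0 → O_y = 600.0 N.
ΣM about O: M_O − 600·379 − 105500 = 0 → M_O = 332900 N·mm.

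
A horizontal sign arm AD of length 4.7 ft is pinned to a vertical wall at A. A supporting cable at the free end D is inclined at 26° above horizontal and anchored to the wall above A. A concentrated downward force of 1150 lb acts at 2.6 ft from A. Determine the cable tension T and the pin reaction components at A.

ΣM about A: T·sin26°·4.7 − 1150·2.6 = 0 → T = 2990/(4.7·0.438371) = 1451.21 ≈ 1451 lb.
ΣF_x = 0: A_x − T·cos26° = 0 → A_x = 1451.21 × 0.898794 = 1304 lb.
ΣF_y = 0: A_y + T·sin26° − 1150 = 0 → A_y = 1150 − 1451.21 × 0.438371 = 513.8 lb.

T = 1451 lb, A_x = 1304 lb, A_y = 513.8 lb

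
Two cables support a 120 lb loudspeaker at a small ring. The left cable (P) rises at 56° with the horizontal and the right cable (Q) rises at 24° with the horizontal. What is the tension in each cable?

ΣF_x = 0: −T_P·cos56° + T_Q·cos24° = 0 → T_Q = 0.612113·T_P.
ΣF_y = 0: T_P·sin56° + T_Q·sin24° = 120.
Substitute: T_P·(0.829038 + 0.612113·0.406737) = 120 → T_P = 111.317 ≈ 111.3 lb.
Then T_Q = 0.612113 × 111.317 = 68.14 lb.

T_P = 111.3 lb, T_Q = 68.14 lb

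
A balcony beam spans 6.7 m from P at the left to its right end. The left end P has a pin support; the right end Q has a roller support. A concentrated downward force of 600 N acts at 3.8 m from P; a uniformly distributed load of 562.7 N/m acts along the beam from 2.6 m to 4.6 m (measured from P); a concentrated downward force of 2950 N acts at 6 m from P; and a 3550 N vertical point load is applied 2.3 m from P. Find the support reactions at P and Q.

P_x = 0, P_y = 3420 N, Q_y = 4805 N

Resultant of the distributed load: 562.7 × 2 = 1125.4 N at 3.6 m from P.
Moments about P: Q_y·6.7 − 600·3.8 − (562.7·2)·3.6 − 2950·6 − 3550·2.3 = 0 → Q_y = 32196.44/6.7 = 4805.44 ≈ 4805 N.
ΣF_y = 0: P_y + 4805.44 − 600 − 562.7·2 − 2950 − 3550 = 0 → P_y = 3420 N.
ΣF_x = 0: no horizontal applied forces, so P_x = 0.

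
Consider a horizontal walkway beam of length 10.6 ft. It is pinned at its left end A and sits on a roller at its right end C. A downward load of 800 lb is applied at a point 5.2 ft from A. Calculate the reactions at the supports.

Taking moments about A: C_y·10.6 − 800·5.2 = 0 → C_y = 4160/10.6 = 392.453 ≈ 392.5 lb.
ΣF_y = 0: A_y + 392.453 − 800 = 0 → A_y = 407.5 lb.
ΣF_x = 0: no horizontal applied forces, so A_x = 0.

A_x = 0, A_y = 407.5 lb, C_y = 392.5 lb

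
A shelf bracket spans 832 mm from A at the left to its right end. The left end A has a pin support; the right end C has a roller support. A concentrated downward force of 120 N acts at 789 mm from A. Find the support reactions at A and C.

Taking moments about A: C_y·832 − 120·789 = 0 → C_y = 94680/832 = 113.798 ≈ 113.8 N.
ΣF_y = 0: A_y + 113.798 − 120 = 0 → A_y = 6.202 N.
ΣF_x = 0: no horizontal applied forces, so A_x = 0.

A_x = 0, A_y = 6.202 N, C_y = 113.8 N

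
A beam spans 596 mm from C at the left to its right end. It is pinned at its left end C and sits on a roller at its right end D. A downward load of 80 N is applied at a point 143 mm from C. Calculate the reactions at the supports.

Taking moments about C: D_y·596 − 80·143 = 0 → D_y = 11440/596 = 19.1946 ≈ 19.19 N.
ΣF_y = 0: C_y + 19.1946 − 80 = 0 → C_y = 60.81 N.
ΣF_x = 0: no horizontal applied forces, so C_x = 0.

C_x = 0, C_y = 60.81 N, D_y = 19.19 N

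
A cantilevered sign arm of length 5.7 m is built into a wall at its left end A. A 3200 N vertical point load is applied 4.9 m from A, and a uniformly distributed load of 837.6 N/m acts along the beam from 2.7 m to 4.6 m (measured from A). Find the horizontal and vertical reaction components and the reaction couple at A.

Resultant of the distributed load: 837.6 × 1.9 = 1591.44 N at 3.65 m from A.
ΣF_x = 0: A_x = 0.
ΣF_y = 0: A_y − 3200 − 837.6·1.9 = 0 → A_y = 4791 N.
ΣM about A: M_A − 3200·4.9 − (837.6·1.9)·3.65 = 0 → M_A = 21490 N·m.

A_x = 0, A_y = 4791 N, M_A = 21490 N·m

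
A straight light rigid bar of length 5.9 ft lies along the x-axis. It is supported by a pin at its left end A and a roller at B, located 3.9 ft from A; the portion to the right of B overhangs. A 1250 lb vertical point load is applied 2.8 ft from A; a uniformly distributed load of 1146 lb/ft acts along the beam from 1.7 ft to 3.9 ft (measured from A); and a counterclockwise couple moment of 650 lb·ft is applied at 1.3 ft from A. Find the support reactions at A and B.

A_x = 0, A_y = 1230 lb, B_y = 2541 lb

Resultant of the distributed load: 1146 × 2.2 = 2521.2 lb at 2.8 ft from A.
Taking moments about A: B_y·3.9 − 1250·2.8 − (1146·2.2)·2.8 + 650 = 0 → B_y = 9909.36/3.9 = 2540.86 ≈ 2541 lb.
ΣF_y = 0: A_y + 2540.86 − 1250 − 1146·2.2 = 0 → A_y = 1230 lb.
ΣF_x = 0: no horizontal applied forces, so A_x = 0.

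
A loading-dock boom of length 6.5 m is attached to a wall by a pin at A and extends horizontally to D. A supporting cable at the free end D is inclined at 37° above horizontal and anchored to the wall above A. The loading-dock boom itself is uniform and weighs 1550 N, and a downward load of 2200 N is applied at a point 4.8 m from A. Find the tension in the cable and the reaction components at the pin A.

T = 3987 N, A_x = 3184 N, A_y = 1350 N

ΣM about A: T·sin37°·6.5 − 1550·3.25 − 2200·4.8 = 0 → T = 15597.5/(6.5·0.601815) = 3987.3 ≈ 3987 N.
ΣF_x = 0: A_x − T·cos37° = 0 → A_x = 3987.3 × 0.798636 = 3184 N.
ΣF_y = 0: A_y + T·sin37° − 1550 − 2200 = 0 → A_y = 3750 − 3987.3 × 0.601815 = 1350 N.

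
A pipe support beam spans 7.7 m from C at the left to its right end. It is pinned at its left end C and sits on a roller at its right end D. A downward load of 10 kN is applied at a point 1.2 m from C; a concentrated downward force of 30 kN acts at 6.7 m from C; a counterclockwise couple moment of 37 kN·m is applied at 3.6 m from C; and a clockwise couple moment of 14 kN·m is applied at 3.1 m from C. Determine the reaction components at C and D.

C_x = 0, C_y = 15.32 kN, D_y = 24.68 kN

Taking moments about C: D_y·7.7 − 10·1.2 − 30·6.7 + 37 − 14 = 0 → D_y = 190/7.7 = 24.6753 ≈ 24.68 kN.
ΣF_y = 0: C_y + 24.6753 − 10 − 30 = 0 → C_y = 15.32 kN.
ΣF_x = 0: no horizontal applied forces, so C_x = 0.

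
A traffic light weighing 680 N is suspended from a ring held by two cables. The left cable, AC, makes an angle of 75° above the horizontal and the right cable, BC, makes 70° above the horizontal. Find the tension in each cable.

ΣF_x = 0: −T_AC·cos75° + T_BC·cos70° = 0 → T_BC = 0.756736·T_AC.
ΣF_y = 0: T_AC·sin75° + T_BC·sin70° = 680.
Substitute: T_AC·(0.965926 + 0.756736·0.939693) = 680 → T_AC = 405.48 ≈ 405.5 N.
Then T_BC = 0.756736 × 405.48 = 306.8 N.

T_AC = 405.5 N, T_BC = 306.8 N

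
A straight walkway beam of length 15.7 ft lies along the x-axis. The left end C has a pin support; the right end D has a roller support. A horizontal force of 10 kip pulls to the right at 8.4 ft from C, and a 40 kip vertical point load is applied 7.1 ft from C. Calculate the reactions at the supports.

Taking moments about C: D_y·15.7 − 40·7.1 = 0 → D_y = 284/15.7 = 18.0892 ≈ 18.09 kip.
ΣF_y = 0: C_y + 18.0892 − 40 = 0 → C_y = 21.91 kip.
ΣF_x = 0: C_x + 10 = 0 → C_x = -10.00 kip.

C_x = -10.00 kip, C_y = 21.91 kip, D_y = 18.09 kip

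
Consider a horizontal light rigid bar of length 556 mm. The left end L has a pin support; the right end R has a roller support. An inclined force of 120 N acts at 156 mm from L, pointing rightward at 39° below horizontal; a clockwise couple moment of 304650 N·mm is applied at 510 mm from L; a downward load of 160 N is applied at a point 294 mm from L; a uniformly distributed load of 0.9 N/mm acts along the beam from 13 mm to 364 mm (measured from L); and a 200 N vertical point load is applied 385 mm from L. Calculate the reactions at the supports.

L_x = -93.26 N, L_y = -147.9 N, R_y = 899.3 N

Resultant of the distributed load: 0.9 × 351 = 315.9 N at 188.5 mm from L.
Moments about L: R_y·556 − 120·sin39°·156 − 304650 − 160·294 − (0.9·351)·188.5 − 200·385 = 0 → R_y = 500018/556 = 899.313 ≈ 899.3 N.
ΣF_y = 0: L_y + 899.313 − 120·sin39° − 160 − 0.9·351 − 200 = 0 → L_y = -147.9 N.
ΣF_x = 0: L_x + 120·cos39° = 0 → L_x = -93.26 N.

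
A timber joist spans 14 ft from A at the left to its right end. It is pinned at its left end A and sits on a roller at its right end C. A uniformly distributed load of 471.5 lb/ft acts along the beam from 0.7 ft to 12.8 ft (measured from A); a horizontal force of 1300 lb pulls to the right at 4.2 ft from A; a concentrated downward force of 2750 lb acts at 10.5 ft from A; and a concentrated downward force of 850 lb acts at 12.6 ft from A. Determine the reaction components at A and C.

Resultant of the distributed load: 471.5 × 12.1 = 5705.15 lb at 6.75 ft from A.
ΣM about A: C_y·14 − (471.5·12.1)·6.75 − 2750·10.5 − 850·12.6 = 0 → C_y = 78094.7625/14 = 5578.2 ≈ 5578 lb.
ΣF_y = 0: A_y + 5578.2 − 471.5·12.1 − 2750 − 850 = 0 → A_y = 3727 lb.
ΣF_x = 0: A_x + 1300 = 0 → A_x = -1300 lb.

A_x = -1300 lb, A_y = 3727 lb, C_y = 5578 lb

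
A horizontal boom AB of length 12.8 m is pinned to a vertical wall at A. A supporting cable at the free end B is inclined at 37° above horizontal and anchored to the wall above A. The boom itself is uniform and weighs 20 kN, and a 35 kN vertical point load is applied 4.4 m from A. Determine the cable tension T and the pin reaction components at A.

ΣM about A: T·sin37°·12.8 − 20·6.4 − 35·4.4 = 0 → T = 282/(12.8·0.601815) = 36.608 ≈ 36.61 kN.
ΣF_x = 0: A_x − T·cos37° = 0 → A_x = 36.608 × 0.798636 = 29.24 kN.
ΣF_y = 0: A_y + T·sin37° − 20 − 35 = 0 → A_y = 55 − 36.608 × 0.601815 = 32.97 kN.

T = 36.61 kN, A_x = 29.24 kN, A_y = 32.97 kN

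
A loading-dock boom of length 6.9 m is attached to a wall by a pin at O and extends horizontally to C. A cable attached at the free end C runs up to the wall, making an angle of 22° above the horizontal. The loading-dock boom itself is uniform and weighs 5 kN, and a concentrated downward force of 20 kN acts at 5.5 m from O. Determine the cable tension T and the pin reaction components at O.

T = 49.23 kN, O_x = 45.65 kN, O_y = 6.558 kN

ΣM about O: T·sin22°·6.9 − 5·3.45 − 20·5.5 = 0 → T = 127.25/(6.9·0.374607) = 49.2303 ≈ 49.23 kN.
ΣF_x = 0: O_x − T·cos22° = 0 → O_x = 49.2303 × 0.927184 = 45.65 kN.
ΣF_y = 0: O_y + T·sin22° − 5 − 20 = 0 → O_y = 25 − 49.2303 × 0.374607 = 6.558 kN.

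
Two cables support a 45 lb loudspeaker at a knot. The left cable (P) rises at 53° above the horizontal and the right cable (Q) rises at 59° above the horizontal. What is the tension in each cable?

T_P = 25.00 lb, T_Q = 29.21 lb

ΣF_x = 0: −T_P·cos53° + T_Q·cos59° = 0 → T_Q = 1.16849·T_P.
ΣF_y = 0: T_P·sin53° + T_Q·sin59° = 45.
Substitute: T_P·(0.798636 + 1.16849·0.857167) = 45 → T_P = 24.9968 ≈ 25.00 lb.
Then T_Q = 1.16849 × 24.9968 = 29.21 lb.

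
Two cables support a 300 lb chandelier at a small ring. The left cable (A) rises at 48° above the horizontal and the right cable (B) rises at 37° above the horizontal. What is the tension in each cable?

T_A = 240.5 lb, T_B = 201.5 lb

ΣF_x = 0: −T_A·cos48° + T_B·cos37° = 0 → T_B = 0.837842·T_A.
ΣF_y = 0: T_A·sin48° + T_B·sin37° = 300.
Substitute: T_A·(0.743145 + 0.837842·0.601815) = 300 → T_A = 240.506 ≈ 240.5 lb.
Then T_B = 0.837842 × 240.506 = 201.5 lb.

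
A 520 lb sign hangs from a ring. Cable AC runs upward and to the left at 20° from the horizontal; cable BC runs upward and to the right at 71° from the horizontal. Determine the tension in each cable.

T_AC = 169.3 lb, T_BC = 488.7 lb

ΣF_x = 0: −T_AC·cos20° + T_BC·cos71° = 0 → T_BC = 2.88632·T_AC.
ΣF_y = 0: T_AC·sin20° + T_BC·sin71° = 520.
Substitute: T_AC·(0.34202 + 2.88632·0.945519) = 520 → T_AC = 169.321 ≈ 169.3 lb.
Then T_BC = 2.88632 × 169.321 = 488.7 lb.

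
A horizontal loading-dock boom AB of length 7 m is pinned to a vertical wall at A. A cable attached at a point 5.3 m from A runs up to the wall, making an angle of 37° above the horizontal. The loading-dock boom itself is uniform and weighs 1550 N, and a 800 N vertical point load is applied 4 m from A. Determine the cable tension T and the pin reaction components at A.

T = 2704 N, A_x = 2160 N, A_y = 722.6 N

ΣM about A: T·sin37°·5.3 − 1550·3.5 − 800·4 = 0 → T = 8625/(5.3·0.601815) = 2704.08 ≈ 2704 N.
ΣF_x = 0: A_x − T·cos37° = 0 → A_x = 2704.08 × 0.798636 = 2160 N.
ΣF_y = 0: A_y + T·sin37° − 1550 − 800 = 0 → A_y = 2350 − 2704.08 × 0.601815 = 722.6 N.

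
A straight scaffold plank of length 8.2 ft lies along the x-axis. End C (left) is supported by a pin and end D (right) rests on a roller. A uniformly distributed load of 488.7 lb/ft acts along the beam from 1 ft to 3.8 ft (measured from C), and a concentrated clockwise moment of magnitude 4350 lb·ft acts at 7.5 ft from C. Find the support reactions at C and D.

C_x = 0, C_y = 437.4 lb, D_y = 931.0 lb

Resultant of the distributed load: 488.7 × 2.8 = 1368.36 lb at 2.4 ft from C.
ΣM about C: D_y·8.2 − (488.7·2.8)·2.4 − 4350 = 0 → D_y = 7634.064/8.2 = 930.983 ≈ 931.0 lb.
ΣF_y = 0: C_y + 930.983 − 488.7·2.8 = 0 → C_y = 437.4 lb.
ΣF_x = 0: no horizontal applied forces, so C_x = 0.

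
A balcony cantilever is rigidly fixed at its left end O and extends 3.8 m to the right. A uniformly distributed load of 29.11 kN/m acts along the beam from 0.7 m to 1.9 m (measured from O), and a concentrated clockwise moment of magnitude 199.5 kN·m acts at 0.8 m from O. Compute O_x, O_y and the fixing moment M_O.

O_x = 0, O_y = 34.93 kN, M_O = 244.9 kN·m

Resultant of the distributed load: 29.11 × 1.2 = 34.932 kN at 1.3 m from O.
ΣF_x = 0: O_x = 0.
ΣF_y = 0: O_y − 29.11·1.2 = 0 → O_y = 34.93 kN.
ΣM about O: M_O − (29.11·1.2)·1.3 − 199.5 = 0 → M_O = 244.9 kN·m.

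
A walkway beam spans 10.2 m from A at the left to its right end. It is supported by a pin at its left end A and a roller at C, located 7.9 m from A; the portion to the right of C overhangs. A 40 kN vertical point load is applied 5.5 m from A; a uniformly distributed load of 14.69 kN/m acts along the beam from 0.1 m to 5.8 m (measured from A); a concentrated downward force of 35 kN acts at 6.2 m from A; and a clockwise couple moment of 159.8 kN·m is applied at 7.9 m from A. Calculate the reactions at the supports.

Resultant of the distributed load: 14.69 × 5.7 = 83.733 kN at 2.95 m from A.
Taking moments about A: C_y·7.9 − 40·5.5 − (14.69·5.7)·2.95 − 35·6.2 − 159.8 = 0 → C_y = 843.81235/7.9 = 106.812 ≈ 106.8 kN.
ΣF_y = 0: A_y + 106.812 − 40 − 14.69·5.7 − 35 = 0 → A_y = 51.92 kN.
ΣF_x = 0: no horizontal applied forces, so A_x = 0.

A_x = 0, A_y = 51.92 kN, C_y = 106.8 kN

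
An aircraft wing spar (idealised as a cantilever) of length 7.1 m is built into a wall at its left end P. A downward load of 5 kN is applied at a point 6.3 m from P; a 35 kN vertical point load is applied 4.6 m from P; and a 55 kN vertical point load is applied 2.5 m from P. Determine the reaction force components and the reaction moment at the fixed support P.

P_x = 0, P_y = 95.00 kN, M_P = 330.0 kN·m

ΣF_x = 0: P_x = 0.
ΣF_y = 0: P_y − 5 − 35 − 55 = 0 → P_y = 95.00 kN.
ΣM about P: M_P − 5·6.3 − 35·4.6 − 55·2.5 = 0 → M_P = 330.0 kN·m.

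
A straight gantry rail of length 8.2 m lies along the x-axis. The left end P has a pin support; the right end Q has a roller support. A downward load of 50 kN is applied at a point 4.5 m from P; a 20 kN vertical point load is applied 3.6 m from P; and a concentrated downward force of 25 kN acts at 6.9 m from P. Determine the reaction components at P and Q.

P_x = 0, P_y = 37.74 kN, Q_y = 57.26 kN

ΣM about P: Q_y·8.2 − 50·4.5 − 20·3.6 − 25·6.9 = 0 → Q_y = 469.5/8.2 = 57.2561 ≈ 57.26 kN.
ΣF_y = 0: P_y + 57.2561 − 50 − 20 − 25 = 0 → P_y = 37.74 kN.
ΣF_x = 0: no horizontal applied forces, so P_x = 0.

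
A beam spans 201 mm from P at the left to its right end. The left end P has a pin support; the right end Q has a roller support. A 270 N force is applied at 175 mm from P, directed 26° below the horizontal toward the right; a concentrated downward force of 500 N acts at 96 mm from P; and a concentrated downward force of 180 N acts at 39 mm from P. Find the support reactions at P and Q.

P_x = -242.7 N, P_y = 421.6 N, Q_y = 376.8 N

ΣM about P: Q_y·201 − 270·sin26°·175 − 500·96 − 180·39 = 0 → Q_y = 75733/201 = 376.781 ≈ 376.8 N.
ΣF_y = 0: P_y + 376.781 − 270·sin26° − 500 − 180 = 0 → P_y = 421.6 N.
ΣF_x = 0: P_x + 270·cos26° = 0 → P_x = -242.7 N.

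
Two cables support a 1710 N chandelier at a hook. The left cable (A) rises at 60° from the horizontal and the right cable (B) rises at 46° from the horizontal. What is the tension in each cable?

T_A = 1236 N, T_B = 889.5 N

ΣF_x = 0: −T_A·cos60° + T_B·cos46° = 0 → T_B = 0.719778·T_A.
ΣF_y = 0: T_A·sin60° + T_B·sin46° = 1710.
Substitute: T_A·(0.866025 + 0.719778·0.71934) = 1710 → T_A = 1235.74 ≈ 1236 N.
Then T_B = 0.719778 × 1235.74 = 889.5 N.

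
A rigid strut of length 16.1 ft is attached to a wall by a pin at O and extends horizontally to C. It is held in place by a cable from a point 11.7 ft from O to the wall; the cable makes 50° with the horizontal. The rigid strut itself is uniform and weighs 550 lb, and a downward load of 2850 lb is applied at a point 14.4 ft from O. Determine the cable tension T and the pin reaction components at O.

ΣM about O: T·sin50°·11.7 − 550·8.05 − 2850·14.4 = 0 → T = 45467.5/(11.7·0.766044) = 5072.96 ≈ 5073 lb.
ΣF_x = 0: O_x − T·cos50° = 0 → O_x = 5072.96 × 0.642788 = 3261 lb.
ΣF_y = 0: O_y + T·sin50° − 550 − 2850 = 0 → O_y = 3400 − 5072.96 × 0.766044 = -486.1 lb.

T = 5073 lb, O_x = 3261 lb, O_y = -486.1 lb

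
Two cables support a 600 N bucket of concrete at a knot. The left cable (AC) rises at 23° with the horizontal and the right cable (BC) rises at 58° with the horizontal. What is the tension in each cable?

T_AC = 321.9 N, T_BC = 559.2 N

ΣF_x = 0: −T_AC·cos23° + T_BC·cos58° = 0 → T_BC = 1.73707·T_AC.
ΣF_y = 0: T_AC·sin23° + T_BC·sin58° = 600.
Substitute: T_AC·(0.390731 + 1.73707·0.848048) = 600 → T_AC = 321.914 ≈ 321.9 N.
Then T_BC = 1.73707 × 321.914 = 559.2 N.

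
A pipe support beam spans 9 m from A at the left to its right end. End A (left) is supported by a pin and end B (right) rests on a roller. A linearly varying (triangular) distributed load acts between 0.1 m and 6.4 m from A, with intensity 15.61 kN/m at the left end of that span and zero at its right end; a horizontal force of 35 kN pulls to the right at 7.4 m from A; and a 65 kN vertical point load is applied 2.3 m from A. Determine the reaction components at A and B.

Resultant of the triangular load: ½ × 15.61 × 6.3 = 49.1715 kN, acting at 2.2 m from A (one-third of the span from the peak).
ΣM about A: B_y·9 − (½·15.61·6.3)·2.2 − 65·2.3 = 0 → B_y = 257.6773/9 = 28.6308 ≈ 28.63 kN.
ΣF_y = 0: A_y + 28.6308 − ½·15.61·6.3 − 65 = 0 → A_y = 85.54 kN.
ΣF_x = 0: A_x + 35 = 0 → A_x = -35.00 kN.

A_x = -35.00 kN, A_y = 85.54 kN, B_y = 28.63 kN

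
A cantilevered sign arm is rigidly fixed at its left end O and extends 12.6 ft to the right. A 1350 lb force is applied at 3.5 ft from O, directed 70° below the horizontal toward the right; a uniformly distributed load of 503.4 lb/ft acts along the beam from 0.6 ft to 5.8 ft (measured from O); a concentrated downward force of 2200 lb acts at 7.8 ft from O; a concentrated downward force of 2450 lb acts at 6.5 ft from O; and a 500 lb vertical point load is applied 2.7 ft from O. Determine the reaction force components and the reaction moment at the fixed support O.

O_x = -461.7 lb, O_y = 9036 lb, M_O = 47250 lb·ft

Resultant of the distributed load: 503.4 × 5.2 = 2617.68 lb at 3.2 ft from O.
ΣF_x = 0: O_x + 1350·cos70° = 0 → O_x = -461.7 lb.
ΣF_y = 0: O_y − 1350·sin70° − 503.4·5.2 − 2200 − 2450 − 500 = 0 → O_y = 9036 lb.
ΣM about O: M_O − 1350·sin70°·3.5 − (503.4·5.2)·3.2 − 2200·7.8 − 2450·6.5 − 500·2.7 = 0 → M_O = 47250 lb·ft.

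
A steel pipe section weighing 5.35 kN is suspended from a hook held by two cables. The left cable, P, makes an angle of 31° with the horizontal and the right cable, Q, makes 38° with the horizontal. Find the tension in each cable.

T_P = 4.516 kN, T_Q = 4.912 kN

ΣF_x = 0: −T_P·cos31° + T_Q·cos38° = 0 → T_Q = 1.08776·T_P.
ΣF_y = 0: T_P·sin31° + T_Q·sin38° = 5.35.
Substitute: T_P·(0.515038 + 1.08776·0.615661) = 5.35 → T_P = 4.5158 ≈ 4.516 kN.
Then T_Q = 1.08776 × 4.5158 = 4.912 kN.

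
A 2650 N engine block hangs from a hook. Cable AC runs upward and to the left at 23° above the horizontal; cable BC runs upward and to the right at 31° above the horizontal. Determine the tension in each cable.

T_AC = 2808 N, T_BC = 3015 N

ΣF_x = 0: −T_AC·cos23° + T_BC·cos31° = 0 → T_BC = 1.07389·T_AC.
ΣF_y = 0: T_AC·sin23° + T_BC·sin31° = 2650.
Substitute: T_AC·(0.390731 + 1.07389·0.515038) = 2650 → T_AC = 2807.72 ≈ 2808 N.
Then T_BC = 1.07389 × 2807.72 = 3015 N.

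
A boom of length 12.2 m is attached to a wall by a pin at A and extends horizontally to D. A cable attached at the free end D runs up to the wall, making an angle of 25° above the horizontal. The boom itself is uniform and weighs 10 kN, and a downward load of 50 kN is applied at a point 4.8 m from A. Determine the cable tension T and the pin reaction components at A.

T = 58.38 kN, A_x = 52.91 kN, A_y = 35.33 kN

ΣM about A: T·sin25°·12.2 − 10·6.1 − 50·4.8 = 0 → T = 301/(12.2·0.422618) = 58.3793 ≈ 58.38 kN.
ΣF_x = 0: A_x − T·cos25° = 0 → A_x = 58.3793 × 0.906308 = 52.91 kN.
ΣF_y = 0: A_y + T·sin25° − 10 − 50 = 0 → A_y = 60 − 58.3793 × 0.422618 = 35.33 kN.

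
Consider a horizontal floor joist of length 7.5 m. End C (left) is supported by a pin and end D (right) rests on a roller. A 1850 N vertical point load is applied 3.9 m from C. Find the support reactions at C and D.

Moments about C: D_y·7.5 − 1850·3.9 = 0 → D_y = 7215/7.5 = 962.0 N.
ΣF_y = 0: C_y + 962 − 1850 = 0 → C_y = 888.0 N.
ΣF_x = 0: no horizontal applied forces, so C_x = 0.

C_x = 0, C_y = 888.0 N, D_y = 962.0 N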